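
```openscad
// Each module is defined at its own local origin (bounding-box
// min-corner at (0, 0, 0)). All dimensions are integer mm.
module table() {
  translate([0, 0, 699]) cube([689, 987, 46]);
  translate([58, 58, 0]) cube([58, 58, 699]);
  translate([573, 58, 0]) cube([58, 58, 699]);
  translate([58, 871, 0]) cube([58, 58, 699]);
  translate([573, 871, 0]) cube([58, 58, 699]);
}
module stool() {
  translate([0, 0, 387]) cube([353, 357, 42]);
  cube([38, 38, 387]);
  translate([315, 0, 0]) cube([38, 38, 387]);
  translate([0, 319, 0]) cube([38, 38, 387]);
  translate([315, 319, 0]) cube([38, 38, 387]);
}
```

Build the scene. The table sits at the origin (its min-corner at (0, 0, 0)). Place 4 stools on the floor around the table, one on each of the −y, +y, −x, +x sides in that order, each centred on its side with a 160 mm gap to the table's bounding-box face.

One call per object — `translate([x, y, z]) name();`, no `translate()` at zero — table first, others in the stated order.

table();
translate([168, -517, 0]) stool();
translate([168, 1147, 0]) stool();
translate([-513, 315, 0]) stool();
translate([849, 315, 0]) stool();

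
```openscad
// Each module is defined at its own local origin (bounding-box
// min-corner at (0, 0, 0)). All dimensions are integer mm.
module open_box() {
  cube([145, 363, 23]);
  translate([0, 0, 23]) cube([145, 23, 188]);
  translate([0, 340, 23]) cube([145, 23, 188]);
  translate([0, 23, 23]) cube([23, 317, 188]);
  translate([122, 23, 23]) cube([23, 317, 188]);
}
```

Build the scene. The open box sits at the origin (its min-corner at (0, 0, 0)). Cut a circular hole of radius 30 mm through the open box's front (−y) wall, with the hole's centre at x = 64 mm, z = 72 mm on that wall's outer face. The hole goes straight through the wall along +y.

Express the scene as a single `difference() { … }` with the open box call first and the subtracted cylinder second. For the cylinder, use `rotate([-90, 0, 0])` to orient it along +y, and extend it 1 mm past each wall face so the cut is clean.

difference() {
  open_box();
  translate([64, -1, 72]) rotate([-90, 0, 0]) cylinder(h = 25, r = 30);
}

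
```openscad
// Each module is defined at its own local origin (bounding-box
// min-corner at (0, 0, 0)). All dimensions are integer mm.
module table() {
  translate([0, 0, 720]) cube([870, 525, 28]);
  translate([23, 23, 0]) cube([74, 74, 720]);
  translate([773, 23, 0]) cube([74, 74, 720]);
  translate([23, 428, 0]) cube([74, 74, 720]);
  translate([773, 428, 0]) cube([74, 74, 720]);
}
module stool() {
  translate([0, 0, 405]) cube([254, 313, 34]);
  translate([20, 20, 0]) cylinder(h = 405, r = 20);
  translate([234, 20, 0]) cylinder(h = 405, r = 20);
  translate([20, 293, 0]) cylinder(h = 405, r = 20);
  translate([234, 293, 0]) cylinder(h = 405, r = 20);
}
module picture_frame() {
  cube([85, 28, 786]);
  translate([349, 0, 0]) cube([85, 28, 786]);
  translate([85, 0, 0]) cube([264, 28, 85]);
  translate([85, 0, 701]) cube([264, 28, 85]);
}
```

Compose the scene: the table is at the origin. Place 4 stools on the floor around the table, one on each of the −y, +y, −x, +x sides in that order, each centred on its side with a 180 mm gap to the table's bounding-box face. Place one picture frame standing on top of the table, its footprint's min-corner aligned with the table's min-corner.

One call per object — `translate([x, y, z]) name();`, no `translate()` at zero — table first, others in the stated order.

table();
translate([308, -493, 0]) stool();
translate([308, 705, 0]) stool();
translate([-434, 106, 0]) stool();
translate([1050, 106, 0]) stool();
translate([0, 0, 748]) picture_frame();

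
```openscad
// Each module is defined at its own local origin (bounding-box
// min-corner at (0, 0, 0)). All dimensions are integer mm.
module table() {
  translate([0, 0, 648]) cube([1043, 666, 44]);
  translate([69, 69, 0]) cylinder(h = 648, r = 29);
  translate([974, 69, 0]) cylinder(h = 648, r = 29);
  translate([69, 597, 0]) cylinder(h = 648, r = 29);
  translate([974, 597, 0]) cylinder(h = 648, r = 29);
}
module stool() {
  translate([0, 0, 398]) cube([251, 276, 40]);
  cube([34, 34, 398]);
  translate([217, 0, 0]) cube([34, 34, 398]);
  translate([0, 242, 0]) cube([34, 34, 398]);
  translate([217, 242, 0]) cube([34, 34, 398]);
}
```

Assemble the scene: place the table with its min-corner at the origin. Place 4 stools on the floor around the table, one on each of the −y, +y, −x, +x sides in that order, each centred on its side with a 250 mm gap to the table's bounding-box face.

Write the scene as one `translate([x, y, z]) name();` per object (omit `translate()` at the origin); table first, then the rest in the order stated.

table();
translate([396, -526, 0]) stool();
translate([396, 916, 0]) stool();
translate([-501, 195, 0]) stool();
translate([1293, 195, 0]) stool();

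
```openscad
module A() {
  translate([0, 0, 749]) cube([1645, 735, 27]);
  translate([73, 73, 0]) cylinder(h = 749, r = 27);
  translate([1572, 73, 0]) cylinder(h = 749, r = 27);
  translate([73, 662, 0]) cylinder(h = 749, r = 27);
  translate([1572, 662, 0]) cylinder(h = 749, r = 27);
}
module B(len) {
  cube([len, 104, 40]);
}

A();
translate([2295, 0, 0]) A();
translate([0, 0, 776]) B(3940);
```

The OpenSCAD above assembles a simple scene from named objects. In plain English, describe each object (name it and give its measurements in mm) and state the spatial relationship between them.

A is a table with a 1645×735 mm rectangular top, 27 mm thick, top surface at z = 776 mm, supported by four round legs of 54 mm diameter, each leg's bounding box inset 46 mm from the nearest pair of top edges, running from the floor.

B is a rectangular beam 3940 mm long (x), 104 mm deep (y), 40 mm thick (z).

The beam spans the tops of two tables placed 650 mm apart, resting at z = 776 mm.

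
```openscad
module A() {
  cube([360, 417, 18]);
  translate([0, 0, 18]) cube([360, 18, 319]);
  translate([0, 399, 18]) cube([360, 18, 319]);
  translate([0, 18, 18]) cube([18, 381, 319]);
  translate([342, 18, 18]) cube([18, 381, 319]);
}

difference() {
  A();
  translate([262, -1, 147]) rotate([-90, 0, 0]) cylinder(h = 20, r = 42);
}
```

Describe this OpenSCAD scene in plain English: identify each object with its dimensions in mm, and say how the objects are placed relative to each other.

A is an open-topped rectangular box: outside dimensions 360×417×337 mm, with a uniform wall and base thickness of 18 mm. The base is a full 360×417 slab on the floor; four walls sit on top of the base. The front and back walls (the −y and +y sides) span the full width; the two side walls fit between them.

The open box has a circular hole of radius 42 mm through its front wall, centred at (x = 262, z = 147).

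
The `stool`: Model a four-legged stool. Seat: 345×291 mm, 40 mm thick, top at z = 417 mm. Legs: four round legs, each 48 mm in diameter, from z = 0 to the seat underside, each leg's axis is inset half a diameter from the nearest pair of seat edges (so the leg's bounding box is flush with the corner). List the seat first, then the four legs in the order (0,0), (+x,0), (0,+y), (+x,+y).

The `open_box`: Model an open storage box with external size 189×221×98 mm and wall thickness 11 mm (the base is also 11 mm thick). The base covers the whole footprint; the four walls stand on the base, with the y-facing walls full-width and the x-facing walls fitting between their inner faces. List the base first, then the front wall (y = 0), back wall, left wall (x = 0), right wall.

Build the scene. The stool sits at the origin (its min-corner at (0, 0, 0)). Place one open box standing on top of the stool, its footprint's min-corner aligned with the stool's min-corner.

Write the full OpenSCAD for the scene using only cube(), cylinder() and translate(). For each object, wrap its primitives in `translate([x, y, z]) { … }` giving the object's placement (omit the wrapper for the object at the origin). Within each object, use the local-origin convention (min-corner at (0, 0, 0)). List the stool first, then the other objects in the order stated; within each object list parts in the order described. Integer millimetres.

translate([0, 0, 377]) cube([345, 291, 40]);
translate([24, 24, 0]) cylinder(h = 377, r = 24);
translate([321, 24, 0]) cylinder(h = 377, r = 24);
translate([24, 267, 0]) cylinder(h = 377, r = 24);
translate([321, 267, 0]) cylinder(h = 377, r = 24);
translate([0, 0, 417]) {
  cube([189, 221, 11]);
  translate([0, 0, 11]) cube([189, 11, 87]);
  translate([0, 210, 11]) cube([189, 11, 87]);
  translate([0, 11, 11]) cube([11, 199, 87]);
  translate([178, 11, 11]) cube([11, 199, 87]);
}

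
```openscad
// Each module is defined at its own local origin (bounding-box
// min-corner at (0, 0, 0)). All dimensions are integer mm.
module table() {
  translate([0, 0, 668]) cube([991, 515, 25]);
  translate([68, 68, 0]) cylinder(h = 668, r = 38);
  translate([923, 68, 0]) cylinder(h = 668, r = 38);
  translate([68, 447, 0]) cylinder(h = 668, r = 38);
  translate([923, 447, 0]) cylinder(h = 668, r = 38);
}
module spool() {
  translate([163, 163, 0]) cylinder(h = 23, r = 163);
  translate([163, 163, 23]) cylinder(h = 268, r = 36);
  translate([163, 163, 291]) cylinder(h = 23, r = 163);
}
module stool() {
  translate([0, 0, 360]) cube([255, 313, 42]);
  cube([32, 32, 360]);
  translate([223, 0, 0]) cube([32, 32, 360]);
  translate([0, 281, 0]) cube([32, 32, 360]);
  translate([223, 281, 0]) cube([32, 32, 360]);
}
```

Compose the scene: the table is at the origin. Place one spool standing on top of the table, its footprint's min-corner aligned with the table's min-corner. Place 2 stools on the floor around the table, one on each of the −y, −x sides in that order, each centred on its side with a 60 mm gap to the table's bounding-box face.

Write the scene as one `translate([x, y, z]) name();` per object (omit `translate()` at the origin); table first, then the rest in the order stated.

table();
translate([0, 0, 693]) spool();
translate([368, -373, 0]) stool();
translate([-315, 101, 0]) stool();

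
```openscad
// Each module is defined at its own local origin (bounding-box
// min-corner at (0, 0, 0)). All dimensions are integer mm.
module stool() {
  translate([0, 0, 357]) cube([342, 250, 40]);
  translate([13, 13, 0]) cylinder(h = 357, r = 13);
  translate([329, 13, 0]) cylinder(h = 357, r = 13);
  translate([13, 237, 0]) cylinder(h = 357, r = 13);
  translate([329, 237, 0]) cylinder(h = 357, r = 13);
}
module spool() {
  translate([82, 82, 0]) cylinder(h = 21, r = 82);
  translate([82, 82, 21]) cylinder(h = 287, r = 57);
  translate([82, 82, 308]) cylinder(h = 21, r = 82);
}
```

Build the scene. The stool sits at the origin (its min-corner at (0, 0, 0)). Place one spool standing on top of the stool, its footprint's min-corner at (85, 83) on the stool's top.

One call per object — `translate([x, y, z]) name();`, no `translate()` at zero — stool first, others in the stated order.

stool();
translate([85, 83, 397]) spool();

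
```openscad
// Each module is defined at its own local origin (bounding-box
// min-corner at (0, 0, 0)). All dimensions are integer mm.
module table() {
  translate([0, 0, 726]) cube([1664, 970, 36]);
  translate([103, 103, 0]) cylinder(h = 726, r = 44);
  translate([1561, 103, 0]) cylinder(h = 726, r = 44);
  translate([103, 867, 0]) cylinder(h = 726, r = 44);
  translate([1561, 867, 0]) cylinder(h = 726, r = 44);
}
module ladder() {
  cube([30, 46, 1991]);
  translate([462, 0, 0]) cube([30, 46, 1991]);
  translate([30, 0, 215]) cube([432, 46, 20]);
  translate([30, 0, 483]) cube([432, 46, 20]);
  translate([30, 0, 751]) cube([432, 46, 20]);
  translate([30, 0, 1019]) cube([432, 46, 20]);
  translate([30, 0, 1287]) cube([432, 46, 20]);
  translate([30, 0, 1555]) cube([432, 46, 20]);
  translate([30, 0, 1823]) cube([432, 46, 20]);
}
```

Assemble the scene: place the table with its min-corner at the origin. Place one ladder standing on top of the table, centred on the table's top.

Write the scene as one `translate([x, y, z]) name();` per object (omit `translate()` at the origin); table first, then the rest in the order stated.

table();
translate([586, 462, 762]) ladder();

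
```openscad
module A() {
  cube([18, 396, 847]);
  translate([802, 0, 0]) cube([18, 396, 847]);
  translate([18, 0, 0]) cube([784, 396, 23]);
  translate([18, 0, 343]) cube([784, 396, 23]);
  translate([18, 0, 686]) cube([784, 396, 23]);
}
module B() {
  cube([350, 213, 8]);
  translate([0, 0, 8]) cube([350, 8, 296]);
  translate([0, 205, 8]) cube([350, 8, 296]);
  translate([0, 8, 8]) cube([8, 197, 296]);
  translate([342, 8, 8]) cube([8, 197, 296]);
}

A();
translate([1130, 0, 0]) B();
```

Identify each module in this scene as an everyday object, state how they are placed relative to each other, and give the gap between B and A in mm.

The open box's nearest face is 310 mm from the bookshelf's +x face.

A is a bookshelf. B is an open box. The open box is on the floor beside the bookshelf on its +x side. The gap between the open box and the bookshelf is 310 mm.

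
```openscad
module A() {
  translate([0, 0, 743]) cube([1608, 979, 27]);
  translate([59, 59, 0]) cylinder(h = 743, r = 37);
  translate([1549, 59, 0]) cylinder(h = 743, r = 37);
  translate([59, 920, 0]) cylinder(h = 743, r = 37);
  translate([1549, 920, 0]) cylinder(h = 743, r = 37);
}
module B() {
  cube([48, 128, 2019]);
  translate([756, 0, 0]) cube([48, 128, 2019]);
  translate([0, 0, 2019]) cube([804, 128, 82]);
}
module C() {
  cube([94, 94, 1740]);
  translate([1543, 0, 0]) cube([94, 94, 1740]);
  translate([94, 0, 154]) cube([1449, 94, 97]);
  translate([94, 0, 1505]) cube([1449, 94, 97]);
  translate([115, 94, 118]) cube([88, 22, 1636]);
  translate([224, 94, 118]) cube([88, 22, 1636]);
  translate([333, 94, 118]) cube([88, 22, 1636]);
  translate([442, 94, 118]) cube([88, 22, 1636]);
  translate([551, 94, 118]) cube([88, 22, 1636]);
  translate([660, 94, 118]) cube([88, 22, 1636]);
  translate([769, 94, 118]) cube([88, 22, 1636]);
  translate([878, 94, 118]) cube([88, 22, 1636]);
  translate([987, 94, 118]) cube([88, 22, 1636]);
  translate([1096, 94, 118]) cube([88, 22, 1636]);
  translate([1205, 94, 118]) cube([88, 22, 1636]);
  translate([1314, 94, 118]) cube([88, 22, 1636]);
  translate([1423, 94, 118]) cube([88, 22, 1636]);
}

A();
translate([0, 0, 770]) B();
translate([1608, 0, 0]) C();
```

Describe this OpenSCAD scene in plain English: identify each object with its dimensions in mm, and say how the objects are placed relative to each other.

A is a table with a 1608×979 mm rectangular top, 27 mm thick, top surface at z = 770 mm, supported by four round legs of 74 mm diameter, each leg's bounding box inset 22 mm from the nearest pair of top edges, running from the floor.

B is a rectangular door frame: two vertical jambs of 48×128 mm section, 2019 mm tall, with a clear opening 708 mm wide between their inner faces. A header 82 mm tall and 128 mm deep lies on top of the jambs and spans the full outside width.

C is a fence section. Two 94×94 mm posts, 1740 mm tall, stand on the floor with a clear span of 1449 mm between their inner faces. Two horizontal rails of 94×97 mm section span the gap between the posts with their undersides at z = 154 mm and z = 1505 mm, flush with the posts' −y face. 13 pickets, each 88 mm wide, 22 mm thick and 1636 mm tall, are fixed to the +y face of the rails with their bottoms at z = 118 mm, evenly spaced across the span with equal gaps (rounded down to the nearest mm) at the −x end and between each pair — any rounding remainder accumulates at the +x end.

The door frame is on top of the table. The fence section is against the table's +x side, with their −y faces flush.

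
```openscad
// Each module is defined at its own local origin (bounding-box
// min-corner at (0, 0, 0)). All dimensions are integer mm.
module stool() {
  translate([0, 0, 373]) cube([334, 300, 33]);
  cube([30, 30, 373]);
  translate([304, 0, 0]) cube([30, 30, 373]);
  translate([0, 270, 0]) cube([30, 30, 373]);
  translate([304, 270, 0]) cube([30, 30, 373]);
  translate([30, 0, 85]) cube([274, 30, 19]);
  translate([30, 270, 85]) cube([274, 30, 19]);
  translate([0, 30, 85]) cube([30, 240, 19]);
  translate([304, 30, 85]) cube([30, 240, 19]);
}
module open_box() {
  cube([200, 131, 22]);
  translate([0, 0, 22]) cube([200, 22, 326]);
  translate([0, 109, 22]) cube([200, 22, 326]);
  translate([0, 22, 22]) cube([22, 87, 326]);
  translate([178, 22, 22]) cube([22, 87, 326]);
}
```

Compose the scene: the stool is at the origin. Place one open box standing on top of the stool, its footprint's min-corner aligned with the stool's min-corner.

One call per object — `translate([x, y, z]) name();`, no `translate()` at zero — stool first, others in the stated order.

stool();
translate([0, 0, 406]) open_box();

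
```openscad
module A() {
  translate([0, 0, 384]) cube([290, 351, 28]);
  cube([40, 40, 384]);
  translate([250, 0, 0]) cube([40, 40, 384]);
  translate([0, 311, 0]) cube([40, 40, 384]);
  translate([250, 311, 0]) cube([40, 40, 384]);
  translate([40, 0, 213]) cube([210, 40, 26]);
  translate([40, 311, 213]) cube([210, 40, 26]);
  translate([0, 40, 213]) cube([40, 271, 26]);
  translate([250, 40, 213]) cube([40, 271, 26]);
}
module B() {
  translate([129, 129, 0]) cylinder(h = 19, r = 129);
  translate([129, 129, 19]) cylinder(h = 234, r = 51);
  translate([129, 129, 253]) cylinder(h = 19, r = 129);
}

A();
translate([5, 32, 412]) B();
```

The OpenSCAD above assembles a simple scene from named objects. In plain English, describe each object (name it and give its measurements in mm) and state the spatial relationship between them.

A is a simple wooden stool: a rectangular seat 290 mm (x) by 351 mm (y), 28 mm thick, top face at z = 412 mm, on four square legs, each 40×40 mm in cross-section. The legs rest on z = 0, each flush with a corner of the seat. Four stretchers, 40 mm wide and 26 mm tall, connect adjacent legs with their undersides at z = 213 mm, each running between the inner faces of the legs it joins and aligned with the legs' outer faces on the other axis.

B is a spool: two coaxial disc flanges of radius 129 mm and thickness 19 mm, joined by a core cylinder of radius 51 mm and height 234 mm. The lower flange rests on z = 0 and the three cylinders share a vertical axis.

The spool is on top of the stool.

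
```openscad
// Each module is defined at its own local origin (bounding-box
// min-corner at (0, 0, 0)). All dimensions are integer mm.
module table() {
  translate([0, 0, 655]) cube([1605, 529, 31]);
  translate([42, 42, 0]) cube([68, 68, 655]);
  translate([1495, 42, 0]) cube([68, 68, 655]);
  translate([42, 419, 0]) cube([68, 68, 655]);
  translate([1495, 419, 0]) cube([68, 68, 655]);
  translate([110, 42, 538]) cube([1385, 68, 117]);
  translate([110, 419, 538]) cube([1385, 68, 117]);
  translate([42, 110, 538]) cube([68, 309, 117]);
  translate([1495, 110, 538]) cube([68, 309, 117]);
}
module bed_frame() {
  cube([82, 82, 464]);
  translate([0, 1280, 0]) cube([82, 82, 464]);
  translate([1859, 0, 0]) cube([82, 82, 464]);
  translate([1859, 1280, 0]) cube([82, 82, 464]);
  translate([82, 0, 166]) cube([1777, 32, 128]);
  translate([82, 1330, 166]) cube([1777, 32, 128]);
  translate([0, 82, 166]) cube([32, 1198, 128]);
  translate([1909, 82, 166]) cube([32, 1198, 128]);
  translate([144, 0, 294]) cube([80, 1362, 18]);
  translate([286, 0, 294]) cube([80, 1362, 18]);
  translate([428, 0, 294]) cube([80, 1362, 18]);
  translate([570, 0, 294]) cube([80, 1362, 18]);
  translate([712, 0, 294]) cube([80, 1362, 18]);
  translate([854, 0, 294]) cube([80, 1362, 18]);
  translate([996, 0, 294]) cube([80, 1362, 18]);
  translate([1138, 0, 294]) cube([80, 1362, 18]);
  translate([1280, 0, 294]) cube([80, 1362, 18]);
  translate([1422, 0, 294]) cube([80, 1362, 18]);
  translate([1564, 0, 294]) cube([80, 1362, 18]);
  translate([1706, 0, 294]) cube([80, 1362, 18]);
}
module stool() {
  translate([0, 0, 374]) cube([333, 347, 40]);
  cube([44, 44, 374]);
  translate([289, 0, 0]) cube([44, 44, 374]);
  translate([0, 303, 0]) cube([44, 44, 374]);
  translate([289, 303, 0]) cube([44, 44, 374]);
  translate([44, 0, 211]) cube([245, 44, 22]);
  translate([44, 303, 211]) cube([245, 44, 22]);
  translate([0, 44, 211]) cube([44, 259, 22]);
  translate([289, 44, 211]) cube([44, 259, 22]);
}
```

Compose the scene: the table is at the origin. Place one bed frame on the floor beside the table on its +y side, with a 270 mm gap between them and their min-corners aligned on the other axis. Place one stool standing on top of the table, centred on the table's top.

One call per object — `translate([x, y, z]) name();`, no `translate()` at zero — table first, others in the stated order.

table();
translate([0, 799, 0]) bed_frame();
translate([636, 91, 686]) stool();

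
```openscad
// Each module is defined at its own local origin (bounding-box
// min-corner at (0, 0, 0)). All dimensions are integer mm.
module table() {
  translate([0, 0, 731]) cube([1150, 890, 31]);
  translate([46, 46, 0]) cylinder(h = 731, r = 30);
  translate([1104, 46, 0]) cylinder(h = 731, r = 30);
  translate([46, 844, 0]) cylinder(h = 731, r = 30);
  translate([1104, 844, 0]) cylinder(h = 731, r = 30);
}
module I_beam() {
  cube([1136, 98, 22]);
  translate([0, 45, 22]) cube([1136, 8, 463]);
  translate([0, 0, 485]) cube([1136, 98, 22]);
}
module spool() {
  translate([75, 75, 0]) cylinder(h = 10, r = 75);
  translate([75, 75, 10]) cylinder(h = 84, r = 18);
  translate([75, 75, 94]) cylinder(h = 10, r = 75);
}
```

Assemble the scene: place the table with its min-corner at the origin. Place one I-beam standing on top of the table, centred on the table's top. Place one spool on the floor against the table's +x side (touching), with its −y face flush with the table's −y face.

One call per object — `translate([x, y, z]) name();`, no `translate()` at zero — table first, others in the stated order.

table();
translate([7, 396, 762]) I_beam();
translate([1150, 0, 0]) spool();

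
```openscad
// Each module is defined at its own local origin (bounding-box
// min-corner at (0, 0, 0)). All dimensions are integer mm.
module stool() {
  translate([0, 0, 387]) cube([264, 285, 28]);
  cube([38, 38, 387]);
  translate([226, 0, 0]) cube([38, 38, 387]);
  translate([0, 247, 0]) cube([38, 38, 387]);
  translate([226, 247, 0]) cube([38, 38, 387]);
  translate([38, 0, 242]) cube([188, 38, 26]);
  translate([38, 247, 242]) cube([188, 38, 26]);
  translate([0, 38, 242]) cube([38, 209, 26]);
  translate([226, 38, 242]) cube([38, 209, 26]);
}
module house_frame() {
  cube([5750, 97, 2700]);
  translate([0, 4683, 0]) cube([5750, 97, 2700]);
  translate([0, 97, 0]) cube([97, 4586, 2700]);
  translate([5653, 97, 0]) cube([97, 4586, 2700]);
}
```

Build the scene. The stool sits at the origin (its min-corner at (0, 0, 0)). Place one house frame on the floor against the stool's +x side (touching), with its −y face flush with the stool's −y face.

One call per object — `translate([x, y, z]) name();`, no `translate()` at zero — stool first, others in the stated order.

stool();
translate([264, 0, 0]) house_frame();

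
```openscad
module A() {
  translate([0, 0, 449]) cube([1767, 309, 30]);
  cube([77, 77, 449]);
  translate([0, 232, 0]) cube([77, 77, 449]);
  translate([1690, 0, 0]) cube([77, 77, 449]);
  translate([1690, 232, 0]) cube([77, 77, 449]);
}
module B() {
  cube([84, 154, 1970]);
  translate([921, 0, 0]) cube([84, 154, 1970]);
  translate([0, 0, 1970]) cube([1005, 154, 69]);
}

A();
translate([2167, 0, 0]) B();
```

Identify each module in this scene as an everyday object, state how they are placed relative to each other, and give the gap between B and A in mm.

The door frame's nearest face is 400 mm from the bench's +x face.

A is a bench. B is a door frame. The door frame is on the floor beside the bench on its +x side. The gap between the door frame and the bench is 400 mm.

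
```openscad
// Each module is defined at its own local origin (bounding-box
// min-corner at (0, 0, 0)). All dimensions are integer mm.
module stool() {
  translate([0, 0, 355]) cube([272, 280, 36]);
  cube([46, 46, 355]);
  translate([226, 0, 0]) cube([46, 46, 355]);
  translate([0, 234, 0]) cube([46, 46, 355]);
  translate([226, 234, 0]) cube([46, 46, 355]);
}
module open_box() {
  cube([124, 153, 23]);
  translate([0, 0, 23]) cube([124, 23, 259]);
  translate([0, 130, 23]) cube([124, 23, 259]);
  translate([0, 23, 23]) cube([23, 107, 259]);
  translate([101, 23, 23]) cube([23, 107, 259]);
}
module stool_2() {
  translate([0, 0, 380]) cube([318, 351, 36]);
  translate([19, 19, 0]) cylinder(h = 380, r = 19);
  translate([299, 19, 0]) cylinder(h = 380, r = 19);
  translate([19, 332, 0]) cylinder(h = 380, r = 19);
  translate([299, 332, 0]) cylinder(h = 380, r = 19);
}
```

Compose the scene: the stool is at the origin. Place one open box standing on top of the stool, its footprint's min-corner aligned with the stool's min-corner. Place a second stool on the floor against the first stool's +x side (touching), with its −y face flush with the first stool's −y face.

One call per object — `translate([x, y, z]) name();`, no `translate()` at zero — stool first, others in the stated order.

stool();
translate([0, 0, 391]) open_box();
translate([272, 0, 0]) stool_2();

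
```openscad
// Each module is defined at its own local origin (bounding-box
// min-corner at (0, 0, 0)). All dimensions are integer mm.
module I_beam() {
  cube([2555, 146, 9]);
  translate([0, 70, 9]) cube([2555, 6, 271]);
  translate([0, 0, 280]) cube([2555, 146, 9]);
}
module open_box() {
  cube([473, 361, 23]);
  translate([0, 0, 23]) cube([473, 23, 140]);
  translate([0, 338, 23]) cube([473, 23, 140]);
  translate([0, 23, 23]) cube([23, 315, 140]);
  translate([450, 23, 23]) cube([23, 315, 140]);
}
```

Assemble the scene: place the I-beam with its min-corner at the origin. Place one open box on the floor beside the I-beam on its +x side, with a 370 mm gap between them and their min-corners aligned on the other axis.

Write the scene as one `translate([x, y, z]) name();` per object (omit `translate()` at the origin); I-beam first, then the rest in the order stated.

I_beam();
translate([2925, 0, 0]) open_box();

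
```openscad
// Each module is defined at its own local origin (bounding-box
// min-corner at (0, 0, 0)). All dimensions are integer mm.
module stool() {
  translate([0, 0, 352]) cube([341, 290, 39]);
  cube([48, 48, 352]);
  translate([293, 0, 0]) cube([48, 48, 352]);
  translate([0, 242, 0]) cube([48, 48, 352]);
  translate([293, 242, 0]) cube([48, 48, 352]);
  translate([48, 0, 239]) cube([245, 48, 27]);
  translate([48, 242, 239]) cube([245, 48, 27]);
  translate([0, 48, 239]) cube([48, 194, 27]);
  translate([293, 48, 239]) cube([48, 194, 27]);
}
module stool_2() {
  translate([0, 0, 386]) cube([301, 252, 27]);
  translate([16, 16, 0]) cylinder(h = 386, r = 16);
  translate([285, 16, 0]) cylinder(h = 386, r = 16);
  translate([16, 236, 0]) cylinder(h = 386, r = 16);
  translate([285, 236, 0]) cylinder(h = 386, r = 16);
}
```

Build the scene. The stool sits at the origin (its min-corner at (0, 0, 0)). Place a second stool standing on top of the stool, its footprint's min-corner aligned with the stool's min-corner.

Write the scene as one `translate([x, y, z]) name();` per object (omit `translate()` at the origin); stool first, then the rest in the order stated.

stool();
translate([0, 0, 391]) stool_2();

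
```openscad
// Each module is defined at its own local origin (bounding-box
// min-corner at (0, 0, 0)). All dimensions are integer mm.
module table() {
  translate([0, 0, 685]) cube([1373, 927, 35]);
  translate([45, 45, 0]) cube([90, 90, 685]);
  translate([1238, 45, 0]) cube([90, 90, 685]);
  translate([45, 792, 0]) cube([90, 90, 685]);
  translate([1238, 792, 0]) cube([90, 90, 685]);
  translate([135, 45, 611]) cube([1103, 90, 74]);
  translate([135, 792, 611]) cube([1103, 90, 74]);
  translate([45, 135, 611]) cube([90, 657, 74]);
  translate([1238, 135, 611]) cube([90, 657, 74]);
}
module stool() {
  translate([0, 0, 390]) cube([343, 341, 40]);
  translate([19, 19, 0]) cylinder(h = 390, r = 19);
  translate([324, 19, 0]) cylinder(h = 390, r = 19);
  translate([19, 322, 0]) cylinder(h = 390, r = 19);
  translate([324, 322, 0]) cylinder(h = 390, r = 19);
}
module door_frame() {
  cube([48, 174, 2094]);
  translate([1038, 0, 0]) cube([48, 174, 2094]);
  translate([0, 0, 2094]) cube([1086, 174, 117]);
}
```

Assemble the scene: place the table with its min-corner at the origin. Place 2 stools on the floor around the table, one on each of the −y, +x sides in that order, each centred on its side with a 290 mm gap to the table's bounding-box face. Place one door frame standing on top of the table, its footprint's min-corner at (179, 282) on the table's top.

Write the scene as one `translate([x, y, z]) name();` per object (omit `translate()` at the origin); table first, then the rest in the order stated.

table();
translate([515, -631, 0]) stool();
translate([1663, 293, 0]) stool();
translate([179, 282, 720]) door_frame();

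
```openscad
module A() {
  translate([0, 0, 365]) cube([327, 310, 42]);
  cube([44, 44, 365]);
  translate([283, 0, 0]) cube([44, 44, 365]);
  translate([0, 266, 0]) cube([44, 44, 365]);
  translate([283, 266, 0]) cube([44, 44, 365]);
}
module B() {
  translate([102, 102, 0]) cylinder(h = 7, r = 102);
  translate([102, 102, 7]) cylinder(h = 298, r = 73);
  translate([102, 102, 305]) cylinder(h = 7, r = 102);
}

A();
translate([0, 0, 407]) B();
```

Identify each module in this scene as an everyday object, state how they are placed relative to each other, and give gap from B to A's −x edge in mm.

A is a stool. B is a spool. The spool is on top of the stool. The gap from the spool to the stool's −x edge is 0 mm.

The spool's min-x is at 0; the stool's min-x is 0; gap = 0 mm.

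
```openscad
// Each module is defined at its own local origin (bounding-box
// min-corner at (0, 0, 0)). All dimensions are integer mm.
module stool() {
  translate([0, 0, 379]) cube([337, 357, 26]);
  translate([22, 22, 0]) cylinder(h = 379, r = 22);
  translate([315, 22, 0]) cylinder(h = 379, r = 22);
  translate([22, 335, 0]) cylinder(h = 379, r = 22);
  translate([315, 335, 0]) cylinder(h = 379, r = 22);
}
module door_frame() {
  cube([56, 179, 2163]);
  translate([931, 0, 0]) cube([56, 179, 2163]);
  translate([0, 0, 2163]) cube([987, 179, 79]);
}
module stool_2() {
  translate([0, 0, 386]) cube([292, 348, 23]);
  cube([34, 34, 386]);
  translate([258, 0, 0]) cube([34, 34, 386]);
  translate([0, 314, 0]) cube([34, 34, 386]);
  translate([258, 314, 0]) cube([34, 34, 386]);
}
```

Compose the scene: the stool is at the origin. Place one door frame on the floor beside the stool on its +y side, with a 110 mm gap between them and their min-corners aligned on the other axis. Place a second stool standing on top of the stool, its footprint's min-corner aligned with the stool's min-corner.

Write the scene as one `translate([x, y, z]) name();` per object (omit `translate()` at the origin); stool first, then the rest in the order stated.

stool();
translate([0, 467, 0]) door_frame();
translate([0, 0, 405]) stool_2();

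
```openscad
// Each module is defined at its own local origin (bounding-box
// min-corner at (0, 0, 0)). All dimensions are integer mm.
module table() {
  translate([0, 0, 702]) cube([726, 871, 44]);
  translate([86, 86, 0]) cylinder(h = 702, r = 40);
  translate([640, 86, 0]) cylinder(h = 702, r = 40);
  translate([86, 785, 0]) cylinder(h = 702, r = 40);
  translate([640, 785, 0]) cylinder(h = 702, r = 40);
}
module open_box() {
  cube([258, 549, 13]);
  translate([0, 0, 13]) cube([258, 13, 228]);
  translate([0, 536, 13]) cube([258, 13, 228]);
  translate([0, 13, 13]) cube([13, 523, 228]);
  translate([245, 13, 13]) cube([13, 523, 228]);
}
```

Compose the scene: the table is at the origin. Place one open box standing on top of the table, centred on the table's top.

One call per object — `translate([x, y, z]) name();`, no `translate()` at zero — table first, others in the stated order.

table();
translate([234, 161, 746]) open_box();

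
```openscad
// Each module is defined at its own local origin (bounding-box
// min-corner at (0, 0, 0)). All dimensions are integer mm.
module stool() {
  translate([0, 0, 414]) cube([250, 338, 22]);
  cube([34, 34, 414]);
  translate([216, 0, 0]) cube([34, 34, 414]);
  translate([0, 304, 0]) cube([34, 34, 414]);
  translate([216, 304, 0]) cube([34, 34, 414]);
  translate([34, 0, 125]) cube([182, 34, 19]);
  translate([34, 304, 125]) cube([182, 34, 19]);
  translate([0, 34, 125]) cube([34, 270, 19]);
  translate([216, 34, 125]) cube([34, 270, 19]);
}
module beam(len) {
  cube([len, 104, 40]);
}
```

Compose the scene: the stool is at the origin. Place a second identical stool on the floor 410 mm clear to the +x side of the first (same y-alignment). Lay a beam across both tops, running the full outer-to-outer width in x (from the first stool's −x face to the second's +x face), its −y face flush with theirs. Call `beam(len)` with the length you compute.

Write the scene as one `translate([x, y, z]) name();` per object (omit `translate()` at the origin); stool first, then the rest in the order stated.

stool();
translate([660, 0, 0]) stool();
translate([0, 0, 436]) beam(910);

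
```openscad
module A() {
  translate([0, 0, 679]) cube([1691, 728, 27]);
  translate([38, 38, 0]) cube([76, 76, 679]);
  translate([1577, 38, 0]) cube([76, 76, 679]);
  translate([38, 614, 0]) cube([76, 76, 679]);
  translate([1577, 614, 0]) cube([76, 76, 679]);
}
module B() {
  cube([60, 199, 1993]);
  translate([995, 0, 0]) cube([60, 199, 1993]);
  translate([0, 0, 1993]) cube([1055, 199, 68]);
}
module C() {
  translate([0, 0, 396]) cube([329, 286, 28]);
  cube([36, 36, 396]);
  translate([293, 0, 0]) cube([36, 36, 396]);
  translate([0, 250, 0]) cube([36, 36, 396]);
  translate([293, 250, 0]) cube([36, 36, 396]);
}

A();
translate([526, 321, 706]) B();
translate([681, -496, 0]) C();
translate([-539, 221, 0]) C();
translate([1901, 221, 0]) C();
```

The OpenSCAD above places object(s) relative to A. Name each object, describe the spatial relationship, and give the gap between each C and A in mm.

Each stool's nearest face is 210 mm from the table's bounding box.

A is a table. B is a door frame. C is a stool. The door frame is on top of the table. Three stools sit around the table at the −y, −x, +x sides. The gap between each stool and the table is 210 mm.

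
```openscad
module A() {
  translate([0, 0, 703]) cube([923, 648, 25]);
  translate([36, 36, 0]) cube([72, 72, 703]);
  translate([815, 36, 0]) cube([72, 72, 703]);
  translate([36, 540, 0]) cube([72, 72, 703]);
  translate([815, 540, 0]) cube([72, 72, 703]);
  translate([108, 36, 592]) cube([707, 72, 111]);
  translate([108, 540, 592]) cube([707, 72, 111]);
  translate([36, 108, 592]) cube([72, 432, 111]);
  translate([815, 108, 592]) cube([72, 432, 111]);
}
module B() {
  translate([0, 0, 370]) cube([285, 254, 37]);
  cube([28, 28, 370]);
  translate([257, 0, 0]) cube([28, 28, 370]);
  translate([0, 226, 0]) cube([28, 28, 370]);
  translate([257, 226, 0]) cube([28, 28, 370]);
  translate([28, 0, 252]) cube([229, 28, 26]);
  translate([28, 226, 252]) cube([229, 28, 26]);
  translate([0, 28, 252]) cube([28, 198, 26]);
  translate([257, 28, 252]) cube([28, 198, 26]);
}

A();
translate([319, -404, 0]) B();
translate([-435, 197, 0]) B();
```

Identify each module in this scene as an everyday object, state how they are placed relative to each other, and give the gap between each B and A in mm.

Each stool's nearest face is 150 mm from the table's bounding box.

A is a table. B is a stool. Two stools sit around the table at the −y, −x sides. The gap between each stool and the table is 150 mm.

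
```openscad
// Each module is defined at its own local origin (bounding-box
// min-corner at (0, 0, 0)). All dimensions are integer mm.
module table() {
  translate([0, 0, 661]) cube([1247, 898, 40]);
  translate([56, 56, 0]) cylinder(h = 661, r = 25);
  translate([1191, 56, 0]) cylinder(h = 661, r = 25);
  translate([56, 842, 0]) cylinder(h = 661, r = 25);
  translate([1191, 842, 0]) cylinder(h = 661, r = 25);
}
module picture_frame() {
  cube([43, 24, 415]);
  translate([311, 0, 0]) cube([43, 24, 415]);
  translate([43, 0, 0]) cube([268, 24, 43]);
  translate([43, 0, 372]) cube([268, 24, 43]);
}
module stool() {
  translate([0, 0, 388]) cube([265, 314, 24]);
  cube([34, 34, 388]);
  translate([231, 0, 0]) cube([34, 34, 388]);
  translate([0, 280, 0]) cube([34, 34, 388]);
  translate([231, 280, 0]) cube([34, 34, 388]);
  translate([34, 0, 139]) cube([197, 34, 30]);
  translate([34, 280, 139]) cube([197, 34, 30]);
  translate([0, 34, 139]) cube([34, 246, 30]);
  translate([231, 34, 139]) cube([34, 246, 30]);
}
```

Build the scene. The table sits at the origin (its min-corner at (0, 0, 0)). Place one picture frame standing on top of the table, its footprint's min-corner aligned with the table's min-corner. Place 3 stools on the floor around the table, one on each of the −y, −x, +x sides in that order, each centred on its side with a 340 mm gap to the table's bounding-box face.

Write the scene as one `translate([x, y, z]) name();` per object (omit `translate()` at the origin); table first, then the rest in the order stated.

table();
translate([0, 0, 701]) picture_frame();
translate([491, -654, 0]) stool();
translate([-605, 292, 0]) stool();
translate([1587, 292, 0]) stool();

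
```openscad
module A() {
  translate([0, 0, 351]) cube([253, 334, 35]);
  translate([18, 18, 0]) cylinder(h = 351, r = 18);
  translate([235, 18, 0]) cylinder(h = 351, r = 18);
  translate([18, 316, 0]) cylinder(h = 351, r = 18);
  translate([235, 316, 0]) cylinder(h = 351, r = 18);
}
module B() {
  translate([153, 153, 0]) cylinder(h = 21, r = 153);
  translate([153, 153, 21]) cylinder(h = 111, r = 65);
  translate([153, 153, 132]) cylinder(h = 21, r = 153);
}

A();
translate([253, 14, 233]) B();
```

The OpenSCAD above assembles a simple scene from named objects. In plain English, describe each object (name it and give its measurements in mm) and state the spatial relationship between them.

A is a simple wooden stool: a rectangular seat 253 mm (x) by 334 mm (y), 35 mm thick, top face at z = 386 mm, on four round legs, each 36 mm in diameter. The legs rest on z = 0, each leg's axis is inset half a diameter from the nearest pair of seat edges (so the leg's bounding box is flush with the corner).

B is a spool: two coaxial disc flanges of radius 153 mm and thickness 21 mm, joined by a core cylinder of radius 65 mm and height 111 mm. The lower flange rests on z = 0 and the three cylinders share a vertical axis.

The spool is beside the stool with their tops flush at z = 386.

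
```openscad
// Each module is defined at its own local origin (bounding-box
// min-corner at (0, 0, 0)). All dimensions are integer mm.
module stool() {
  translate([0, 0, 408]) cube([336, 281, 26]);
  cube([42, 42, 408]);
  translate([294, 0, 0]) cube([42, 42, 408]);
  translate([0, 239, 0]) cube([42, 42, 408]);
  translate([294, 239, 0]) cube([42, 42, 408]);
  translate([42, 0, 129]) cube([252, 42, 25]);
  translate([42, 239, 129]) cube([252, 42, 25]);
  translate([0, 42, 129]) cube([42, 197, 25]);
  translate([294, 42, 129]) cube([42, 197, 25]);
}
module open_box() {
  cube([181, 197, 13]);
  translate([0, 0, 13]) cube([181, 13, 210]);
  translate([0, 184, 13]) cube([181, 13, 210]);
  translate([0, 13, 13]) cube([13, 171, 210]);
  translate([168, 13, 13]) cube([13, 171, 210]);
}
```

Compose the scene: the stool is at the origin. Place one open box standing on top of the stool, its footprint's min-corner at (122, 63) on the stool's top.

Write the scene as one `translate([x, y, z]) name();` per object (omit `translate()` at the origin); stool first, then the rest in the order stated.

stool();
translate([122, 63, 434]) open_box();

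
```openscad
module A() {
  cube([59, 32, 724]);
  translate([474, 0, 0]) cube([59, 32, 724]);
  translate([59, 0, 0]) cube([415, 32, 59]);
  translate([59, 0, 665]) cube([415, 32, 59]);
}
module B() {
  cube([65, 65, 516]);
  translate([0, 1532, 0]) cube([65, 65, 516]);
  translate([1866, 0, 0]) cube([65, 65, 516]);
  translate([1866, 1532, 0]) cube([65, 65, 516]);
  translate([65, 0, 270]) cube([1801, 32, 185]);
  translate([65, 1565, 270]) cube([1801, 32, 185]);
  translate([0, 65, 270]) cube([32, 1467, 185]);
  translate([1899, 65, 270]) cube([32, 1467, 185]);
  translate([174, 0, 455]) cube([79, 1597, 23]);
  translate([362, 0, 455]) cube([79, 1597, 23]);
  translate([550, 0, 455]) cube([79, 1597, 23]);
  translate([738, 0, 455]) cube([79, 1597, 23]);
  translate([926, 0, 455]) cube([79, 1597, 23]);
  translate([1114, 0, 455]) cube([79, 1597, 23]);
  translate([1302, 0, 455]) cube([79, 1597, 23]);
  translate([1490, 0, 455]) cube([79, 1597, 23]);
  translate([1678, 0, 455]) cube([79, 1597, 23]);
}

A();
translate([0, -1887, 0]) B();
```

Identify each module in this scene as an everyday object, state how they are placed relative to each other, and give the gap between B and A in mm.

The bed frame's nearest face is 290 mm from the picture frame's −y face.

A is a picture frame. B is a bed frame. The bed frame is on the floor beside the picture frame on its −y side. The gap between the bed frame and the picture frame is 290 mm.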